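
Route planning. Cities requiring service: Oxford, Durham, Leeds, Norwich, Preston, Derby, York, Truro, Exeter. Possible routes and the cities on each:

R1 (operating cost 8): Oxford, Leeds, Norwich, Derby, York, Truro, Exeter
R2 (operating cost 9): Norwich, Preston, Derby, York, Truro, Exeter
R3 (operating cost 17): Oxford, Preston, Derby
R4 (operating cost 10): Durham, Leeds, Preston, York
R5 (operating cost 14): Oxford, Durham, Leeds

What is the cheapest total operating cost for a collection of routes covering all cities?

R1, R4 cover every city at operating cost 8 + 10 = 18.
Any cover uses at least 2 routes; among all covering selections none totals below 18.

18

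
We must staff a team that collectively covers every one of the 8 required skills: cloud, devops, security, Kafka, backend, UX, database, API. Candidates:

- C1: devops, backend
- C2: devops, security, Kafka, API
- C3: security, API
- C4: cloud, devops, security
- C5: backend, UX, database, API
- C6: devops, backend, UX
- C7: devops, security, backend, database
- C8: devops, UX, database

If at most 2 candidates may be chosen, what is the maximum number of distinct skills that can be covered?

Choosing C2, C5 covers {devops, security, Kafka, backend, UX, database, API} — 7 skills.
No choice of 2 candidates does better; here cloud is left uncovered.

7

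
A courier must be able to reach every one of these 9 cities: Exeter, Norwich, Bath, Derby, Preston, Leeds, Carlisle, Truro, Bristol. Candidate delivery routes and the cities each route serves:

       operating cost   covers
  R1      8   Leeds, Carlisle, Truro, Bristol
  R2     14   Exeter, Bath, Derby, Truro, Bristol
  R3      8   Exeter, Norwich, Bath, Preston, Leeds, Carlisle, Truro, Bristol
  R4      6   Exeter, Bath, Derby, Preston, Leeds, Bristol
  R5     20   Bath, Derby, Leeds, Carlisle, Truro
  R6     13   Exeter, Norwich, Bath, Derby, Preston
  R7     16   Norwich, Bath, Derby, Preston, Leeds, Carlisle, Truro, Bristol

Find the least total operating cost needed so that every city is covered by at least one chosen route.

14

R3, R4 cover every city at operating cost 8 + 6 = 14.
Any cover uses at least 2 routes; among all covering selections none totals below 14.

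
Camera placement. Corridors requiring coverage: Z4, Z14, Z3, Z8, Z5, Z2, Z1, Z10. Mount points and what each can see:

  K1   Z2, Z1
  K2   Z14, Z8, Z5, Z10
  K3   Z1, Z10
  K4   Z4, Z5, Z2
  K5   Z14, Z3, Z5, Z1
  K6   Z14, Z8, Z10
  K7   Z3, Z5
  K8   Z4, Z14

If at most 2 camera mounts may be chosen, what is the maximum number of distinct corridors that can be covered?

Choosing K1, K2 covers {Z14, Z8, Z5, Z2, Z1, Z10} — 6 corridors.
No choice of 2 camera mounts does better; here Z4, Z3 are left uncovered.

6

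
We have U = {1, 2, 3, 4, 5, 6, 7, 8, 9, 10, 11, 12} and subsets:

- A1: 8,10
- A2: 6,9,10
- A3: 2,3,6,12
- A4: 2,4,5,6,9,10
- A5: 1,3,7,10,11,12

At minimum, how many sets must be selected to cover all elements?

3

A1, A4, A5 together cover {1, 2, 3, 4, 5, 6, 7, 8, 9, 10, 11, 12} — every element.
No 2 of the 5 sets cover everything (all 10 pairs fall short), so 3 is minimum.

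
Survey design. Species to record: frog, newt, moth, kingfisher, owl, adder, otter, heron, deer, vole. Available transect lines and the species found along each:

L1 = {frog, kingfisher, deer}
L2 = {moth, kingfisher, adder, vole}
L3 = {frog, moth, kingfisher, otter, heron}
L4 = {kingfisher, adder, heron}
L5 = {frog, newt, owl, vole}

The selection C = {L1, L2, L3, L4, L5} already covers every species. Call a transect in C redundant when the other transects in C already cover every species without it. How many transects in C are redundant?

Drop L1: deer uncovered — not redundant.
Drop L2: the rest still cover every species — redundant.
Drop L3: otter uncovered — not redundant.
Drop L4: the rest still cover every species — redundant.
Drop L5: newt, owl uncovered — not redundant.
2 redundant: L2, L4.

2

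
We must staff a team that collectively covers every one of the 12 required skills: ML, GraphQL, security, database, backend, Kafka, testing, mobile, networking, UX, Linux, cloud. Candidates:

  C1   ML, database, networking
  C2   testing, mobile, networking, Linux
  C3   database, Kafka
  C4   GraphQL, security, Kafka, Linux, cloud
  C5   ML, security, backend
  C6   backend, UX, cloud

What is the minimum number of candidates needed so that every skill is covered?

4

C1, C2, C4, C6 together cover {ML, GraphQL, security, database, backend, Kafka, testing, mobile, networking, UX, Linux, cloud} — every skill.
No 3 of the 6 candidates cover everything (all 20 triples fall short), so 4 is minimum.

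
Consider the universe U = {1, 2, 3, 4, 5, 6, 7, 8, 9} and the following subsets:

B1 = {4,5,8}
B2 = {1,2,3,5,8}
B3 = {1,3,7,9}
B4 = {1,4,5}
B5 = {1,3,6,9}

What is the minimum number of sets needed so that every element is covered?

B1, B2, B3, B5 together cover {1, 2, 3, 4, 5, 6, 7, 8, 9} — every element.
No 3 of the 5 sets cover everything (all 10 triples fall short), so 4 is minimum.

4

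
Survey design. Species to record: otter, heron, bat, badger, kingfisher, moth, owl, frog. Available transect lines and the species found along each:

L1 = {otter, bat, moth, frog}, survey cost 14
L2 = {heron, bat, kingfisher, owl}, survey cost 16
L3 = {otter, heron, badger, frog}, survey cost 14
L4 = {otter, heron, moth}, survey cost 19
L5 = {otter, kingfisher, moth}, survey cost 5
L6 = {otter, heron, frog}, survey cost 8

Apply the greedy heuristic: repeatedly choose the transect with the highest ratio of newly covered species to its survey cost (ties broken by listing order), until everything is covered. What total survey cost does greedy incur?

43

Pick 1: L5 adds 3 new (otter, kingfisher, moth) at survey cost 5 (ratio 3/5).
Pick 2: L6 adds 2 new (heron, frog) at survey cost 8 (ratio 2/8).
Pick 3: L2 adds 2 new (bat, owl) at survey cost 16 (ratio 2/16).
Pick 4: L3 adds 1 new (badger) at survey cost 14 (ratio 1/14).
Greedy total survey cost: 5 + 8 + 16 + 14 = 43. (The true optimum is 35, so greedy overshoots here.)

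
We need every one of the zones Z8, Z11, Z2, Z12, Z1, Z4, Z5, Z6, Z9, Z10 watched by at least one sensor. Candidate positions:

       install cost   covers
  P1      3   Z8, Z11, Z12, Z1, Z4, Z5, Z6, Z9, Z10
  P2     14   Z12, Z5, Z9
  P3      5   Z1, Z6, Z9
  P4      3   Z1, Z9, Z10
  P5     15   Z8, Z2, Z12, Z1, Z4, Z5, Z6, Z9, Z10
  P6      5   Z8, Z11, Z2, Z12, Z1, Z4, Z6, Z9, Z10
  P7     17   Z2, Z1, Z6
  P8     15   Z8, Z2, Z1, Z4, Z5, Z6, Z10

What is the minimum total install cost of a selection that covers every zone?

8

P1, P6 cover every zone at install cost 3 + 5 = 8.
Any cover uses at least 2 sensor positions; among all covering selections none totals below 8.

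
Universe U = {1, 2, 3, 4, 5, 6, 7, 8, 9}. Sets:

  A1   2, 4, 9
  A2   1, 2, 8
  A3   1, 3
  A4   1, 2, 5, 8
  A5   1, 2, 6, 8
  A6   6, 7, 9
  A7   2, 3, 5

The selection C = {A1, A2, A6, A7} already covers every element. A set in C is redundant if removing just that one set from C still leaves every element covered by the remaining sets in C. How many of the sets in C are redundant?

0

Drop A1: 4 uncovered — not redundant.
Drop A2: 1, 8 uncovered — not redundant.
Drop A6: 6, 7 uncovered — not redundant.
Drop A7: 3, 5 uncovered — not redundant.
None of the sets in C is redundant.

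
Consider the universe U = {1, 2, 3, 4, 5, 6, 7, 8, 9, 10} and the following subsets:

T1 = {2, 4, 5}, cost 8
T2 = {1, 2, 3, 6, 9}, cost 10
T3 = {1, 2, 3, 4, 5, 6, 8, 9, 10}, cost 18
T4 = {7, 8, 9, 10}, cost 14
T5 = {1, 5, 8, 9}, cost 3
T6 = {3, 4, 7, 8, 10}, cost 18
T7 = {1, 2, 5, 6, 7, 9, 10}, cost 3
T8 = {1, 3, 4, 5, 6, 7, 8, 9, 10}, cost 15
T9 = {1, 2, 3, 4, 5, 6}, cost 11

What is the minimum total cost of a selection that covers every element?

17

T5, T7, T9 cover every element at cost 3 + 3 + 11 = 17.
Any cover uses at least 2 sets; among all covering selections none totals below 17.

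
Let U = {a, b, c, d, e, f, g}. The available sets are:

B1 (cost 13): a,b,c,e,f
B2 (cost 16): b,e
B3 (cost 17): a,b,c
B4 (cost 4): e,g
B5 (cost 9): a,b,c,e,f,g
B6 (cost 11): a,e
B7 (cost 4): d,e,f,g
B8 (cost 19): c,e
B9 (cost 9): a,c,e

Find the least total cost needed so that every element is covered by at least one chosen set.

B5, B7 cover every element at cost 9 + 4 = 13.
Any cover uses at least 2 sets; among all covering selections none totals below 13.

13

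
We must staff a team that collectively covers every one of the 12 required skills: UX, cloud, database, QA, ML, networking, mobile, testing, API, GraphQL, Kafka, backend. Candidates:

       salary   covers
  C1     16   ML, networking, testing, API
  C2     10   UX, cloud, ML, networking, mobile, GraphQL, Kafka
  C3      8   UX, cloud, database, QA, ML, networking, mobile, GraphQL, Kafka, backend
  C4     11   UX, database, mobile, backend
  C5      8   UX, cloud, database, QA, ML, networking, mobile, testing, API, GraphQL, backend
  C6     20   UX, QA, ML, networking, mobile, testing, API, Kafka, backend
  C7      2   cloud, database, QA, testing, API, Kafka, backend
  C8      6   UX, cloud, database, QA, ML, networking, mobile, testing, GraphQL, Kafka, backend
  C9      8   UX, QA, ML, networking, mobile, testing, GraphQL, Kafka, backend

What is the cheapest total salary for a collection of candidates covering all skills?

8

C7, C8 cover every skill at salary 2 + 6 = 8.
Any cover uses at least 2 candidates; among all covering selections none totals below 8.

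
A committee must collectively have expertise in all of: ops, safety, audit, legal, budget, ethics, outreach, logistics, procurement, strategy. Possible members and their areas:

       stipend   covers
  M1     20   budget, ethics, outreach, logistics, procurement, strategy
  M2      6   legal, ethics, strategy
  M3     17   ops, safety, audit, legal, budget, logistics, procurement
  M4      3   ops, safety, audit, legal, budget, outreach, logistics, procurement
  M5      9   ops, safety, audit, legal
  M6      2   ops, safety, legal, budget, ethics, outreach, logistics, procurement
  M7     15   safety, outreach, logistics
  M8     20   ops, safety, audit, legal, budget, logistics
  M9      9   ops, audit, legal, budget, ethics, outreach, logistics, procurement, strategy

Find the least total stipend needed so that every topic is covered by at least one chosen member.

9

M2, M4 cover every topic at stipend 6 + 3 = 9.
Any cover uses at least 2 members; among all covering selections none totals below 9.
Greedy by coverage-per-stipend would pick M6, M4, M2 for 11 — worse than the optimum 9.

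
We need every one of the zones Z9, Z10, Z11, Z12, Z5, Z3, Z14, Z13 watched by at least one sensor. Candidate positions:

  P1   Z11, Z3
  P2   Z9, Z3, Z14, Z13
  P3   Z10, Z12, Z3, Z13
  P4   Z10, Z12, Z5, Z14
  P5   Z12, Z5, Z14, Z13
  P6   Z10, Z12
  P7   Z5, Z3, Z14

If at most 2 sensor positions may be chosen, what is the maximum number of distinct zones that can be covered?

7

Choosing P2, P4 covers {Z9, Z10, Z12, Z5, Z3, Z14, Z13} — 7 zones.
No choice of 2 sensor positions does better; here Z11 is left uncovered.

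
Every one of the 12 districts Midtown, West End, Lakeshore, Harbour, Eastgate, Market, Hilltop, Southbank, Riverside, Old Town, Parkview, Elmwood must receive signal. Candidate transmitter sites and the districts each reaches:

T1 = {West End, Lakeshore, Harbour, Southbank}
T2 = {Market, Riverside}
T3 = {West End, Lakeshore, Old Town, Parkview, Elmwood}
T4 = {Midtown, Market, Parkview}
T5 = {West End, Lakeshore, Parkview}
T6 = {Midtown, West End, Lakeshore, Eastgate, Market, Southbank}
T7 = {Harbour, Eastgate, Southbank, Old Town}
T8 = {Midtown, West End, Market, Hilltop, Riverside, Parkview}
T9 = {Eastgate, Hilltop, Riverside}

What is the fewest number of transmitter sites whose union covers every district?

3

T3, T7, T8 together cover {Midtown, West End, Lakeshore, Harbour, Eastgate, Market, Hilltop, Southbank, Riverside, Old Town, Parkview, Elmwood} — every district.
No 2 of the 9 transmitter sites cover everything (all 36 pairs fall short), so 3 is minimum.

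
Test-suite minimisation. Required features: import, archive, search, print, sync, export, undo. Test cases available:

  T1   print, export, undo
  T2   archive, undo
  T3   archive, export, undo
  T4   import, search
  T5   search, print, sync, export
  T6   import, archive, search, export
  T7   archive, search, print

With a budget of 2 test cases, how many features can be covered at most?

Choosing T1, T6 covers {import, archive, search, print, export, undo} — 6 features.
No choice of 2 test cases does better; here sync is left uncovered.

6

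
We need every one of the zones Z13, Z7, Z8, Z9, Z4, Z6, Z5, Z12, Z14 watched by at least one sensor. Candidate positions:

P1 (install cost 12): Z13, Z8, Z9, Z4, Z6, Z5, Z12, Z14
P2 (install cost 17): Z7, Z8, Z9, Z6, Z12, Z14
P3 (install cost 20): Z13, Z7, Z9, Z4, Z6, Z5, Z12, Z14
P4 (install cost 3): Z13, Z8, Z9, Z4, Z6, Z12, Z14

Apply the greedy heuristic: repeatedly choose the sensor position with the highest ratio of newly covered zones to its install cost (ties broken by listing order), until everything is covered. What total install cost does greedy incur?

Pick 1: P4 adds 7 new (Z13, Z8, Z9, Z4, Z6, Z12, Z14) at install cost 3 (ratio 7/3).
Pick 2: P3 adds 2 new (Z7, Z5) at install cost 20 (ratio 2/20).
Greedy total install cost: 3 + 20 = 23.

23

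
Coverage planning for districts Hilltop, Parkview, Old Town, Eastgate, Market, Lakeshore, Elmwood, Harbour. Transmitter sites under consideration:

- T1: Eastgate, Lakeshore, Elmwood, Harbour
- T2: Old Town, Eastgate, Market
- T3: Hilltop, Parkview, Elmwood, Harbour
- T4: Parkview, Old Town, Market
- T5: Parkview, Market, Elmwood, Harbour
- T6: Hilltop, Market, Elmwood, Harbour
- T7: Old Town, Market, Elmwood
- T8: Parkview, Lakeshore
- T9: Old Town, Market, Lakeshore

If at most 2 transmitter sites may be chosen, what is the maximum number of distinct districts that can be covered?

7

Choosing T1, T4 covers {Parkview, Old Town, Eastgate, Market, Lakeshore, Elmwood, Harbour} — 7 districts.
No choice of 2 transmitter sites does better; here Hilltop is left uncovered.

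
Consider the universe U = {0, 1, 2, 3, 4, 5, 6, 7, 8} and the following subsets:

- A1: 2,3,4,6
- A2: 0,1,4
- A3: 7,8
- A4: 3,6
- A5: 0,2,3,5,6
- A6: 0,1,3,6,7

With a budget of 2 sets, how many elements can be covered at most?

Choosing A1, A6 covers {0, 1, 2, 3, 4, 6, 7} — 7 elements.
No choice of 2 sets does better; here 5, 8 are left uncovered.

7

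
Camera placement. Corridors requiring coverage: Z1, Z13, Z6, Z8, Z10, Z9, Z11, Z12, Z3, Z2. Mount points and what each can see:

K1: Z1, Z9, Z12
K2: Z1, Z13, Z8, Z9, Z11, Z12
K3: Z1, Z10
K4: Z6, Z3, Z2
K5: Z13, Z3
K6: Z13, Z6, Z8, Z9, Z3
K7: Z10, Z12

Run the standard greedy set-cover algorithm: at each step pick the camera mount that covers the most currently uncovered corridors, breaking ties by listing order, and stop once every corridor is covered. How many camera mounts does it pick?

3

Pick 1: K2 covers 6 new corridors (Z1, Z13, Z8, Z9, Z11, Z12).
Pick 2: K4 covers 3 new corridors (Z6, Z3, Z2).
Pick 3: K3 covers 1 new corridors (Z10).
Greedy uses 3 camera mounts.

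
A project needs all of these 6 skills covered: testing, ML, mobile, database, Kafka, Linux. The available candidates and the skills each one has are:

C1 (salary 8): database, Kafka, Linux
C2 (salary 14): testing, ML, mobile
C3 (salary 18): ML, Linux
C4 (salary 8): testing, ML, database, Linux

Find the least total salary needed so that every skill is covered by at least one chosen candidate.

22

C1, C2 cover every skill at salary 8 + 14 = 22.
Any cover uses at least 2 candidates; among all covering selections none totals below 22.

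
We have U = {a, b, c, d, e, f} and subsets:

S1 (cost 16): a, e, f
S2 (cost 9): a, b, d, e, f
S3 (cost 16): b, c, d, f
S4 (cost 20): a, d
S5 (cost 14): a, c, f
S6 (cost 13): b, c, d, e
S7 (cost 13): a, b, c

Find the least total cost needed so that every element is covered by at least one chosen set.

22

S2, S6 cover every element at cost 9 + 13 = 22.
Any cover uses at least 2 sets; among all covering selections none totals below 22.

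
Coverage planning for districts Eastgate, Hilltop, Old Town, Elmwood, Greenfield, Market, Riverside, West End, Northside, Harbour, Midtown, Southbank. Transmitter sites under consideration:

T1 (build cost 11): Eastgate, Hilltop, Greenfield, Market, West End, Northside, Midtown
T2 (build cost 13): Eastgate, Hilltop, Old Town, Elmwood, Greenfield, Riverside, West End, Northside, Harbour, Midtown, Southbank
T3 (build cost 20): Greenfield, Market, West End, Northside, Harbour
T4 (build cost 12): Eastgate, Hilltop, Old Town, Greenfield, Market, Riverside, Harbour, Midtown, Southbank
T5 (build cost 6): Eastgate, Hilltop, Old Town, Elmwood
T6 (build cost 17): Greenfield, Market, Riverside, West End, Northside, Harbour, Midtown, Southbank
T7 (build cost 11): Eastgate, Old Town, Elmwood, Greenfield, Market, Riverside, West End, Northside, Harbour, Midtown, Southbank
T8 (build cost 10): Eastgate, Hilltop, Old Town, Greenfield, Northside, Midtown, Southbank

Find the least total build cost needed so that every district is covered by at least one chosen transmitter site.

17

T5, T7 cover every district at build cost 6 + 11 = 17.
Any cover uses at least 2 transmitter sites; among all covering selections none totals below 17.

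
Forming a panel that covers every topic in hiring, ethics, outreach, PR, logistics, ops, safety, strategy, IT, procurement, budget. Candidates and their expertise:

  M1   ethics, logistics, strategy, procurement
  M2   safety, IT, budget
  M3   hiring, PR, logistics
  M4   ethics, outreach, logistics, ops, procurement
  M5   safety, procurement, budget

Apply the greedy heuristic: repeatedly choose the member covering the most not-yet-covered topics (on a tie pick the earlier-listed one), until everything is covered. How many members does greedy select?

Pick 1: M4 covers 5 new topics (ethics, outreach, logistics, ops, procurement).
Pick 2: M2 covers 3 new topics (safety, IT, budget).
Pick 3: M3 covers 2 new topics (hiring, PR).
Pick 4: M1 covers 1 new topics (strategy).
Greedy uses 4 members.

4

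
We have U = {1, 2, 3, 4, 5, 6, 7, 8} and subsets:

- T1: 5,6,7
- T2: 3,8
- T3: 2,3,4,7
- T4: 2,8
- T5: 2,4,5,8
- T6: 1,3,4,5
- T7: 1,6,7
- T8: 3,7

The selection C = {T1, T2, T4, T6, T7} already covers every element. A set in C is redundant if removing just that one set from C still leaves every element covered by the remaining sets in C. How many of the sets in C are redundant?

3

Drop T1: the rest still cover every element — redundant.
Drop T2: the rest still cover every element — redundant.
Drop T4: 2 uncovered — not redundant.
Drop T6: 4 uncovered — not redundant.
Drop T7: the rest still cover every element — redundant.
3 redundant: T1, T2, T7.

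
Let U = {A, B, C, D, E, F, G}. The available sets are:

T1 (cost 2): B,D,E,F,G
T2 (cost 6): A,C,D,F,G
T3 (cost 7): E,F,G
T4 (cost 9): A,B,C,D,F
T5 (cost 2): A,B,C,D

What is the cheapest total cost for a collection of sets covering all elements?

T1, T5 cover every element at cost 2 + 2 = 4.
Any cover uses at least 2 sets; among all covering selections none totals below 4.

4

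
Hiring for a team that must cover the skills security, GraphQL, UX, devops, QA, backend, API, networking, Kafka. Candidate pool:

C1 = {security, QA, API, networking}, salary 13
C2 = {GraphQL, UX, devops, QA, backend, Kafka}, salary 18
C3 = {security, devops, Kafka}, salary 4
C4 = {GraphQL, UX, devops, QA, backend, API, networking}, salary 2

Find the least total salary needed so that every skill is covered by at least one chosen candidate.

C3, C4 cover every skill at salary 4 + 2 = 6.
Any cover uses at least 2 candidates; among all covering selections none totals below 6.

6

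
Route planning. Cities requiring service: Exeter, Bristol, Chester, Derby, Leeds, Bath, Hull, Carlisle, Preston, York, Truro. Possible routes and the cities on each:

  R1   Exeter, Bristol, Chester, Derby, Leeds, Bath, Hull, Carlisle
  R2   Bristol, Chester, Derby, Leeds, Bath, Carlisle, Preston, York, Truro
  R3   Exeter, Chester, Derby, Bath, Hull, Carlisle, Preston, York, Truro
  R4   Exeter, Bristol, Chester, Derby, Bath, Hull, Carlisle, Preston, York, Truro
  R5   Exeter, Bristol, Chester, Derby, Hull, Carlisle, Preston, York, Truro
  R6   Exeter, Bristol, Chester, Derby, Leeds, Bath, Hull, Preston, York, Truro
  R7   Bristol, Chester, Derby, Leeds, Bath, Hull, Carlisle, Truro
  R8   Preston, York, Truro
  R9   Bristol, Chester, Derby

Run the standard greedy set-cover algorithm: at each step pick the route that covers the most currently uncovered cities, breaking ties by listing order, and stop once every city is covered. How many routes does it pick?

2

Pick 1: R4 covers 10 new cities (Exeter, Bristol, Chester, Derby, Bath, Hull, Carlisle, Preston, York, Truro).
Pick 2: R1 covers 1 new cities (Leeds).
Greedy uses 2 routes.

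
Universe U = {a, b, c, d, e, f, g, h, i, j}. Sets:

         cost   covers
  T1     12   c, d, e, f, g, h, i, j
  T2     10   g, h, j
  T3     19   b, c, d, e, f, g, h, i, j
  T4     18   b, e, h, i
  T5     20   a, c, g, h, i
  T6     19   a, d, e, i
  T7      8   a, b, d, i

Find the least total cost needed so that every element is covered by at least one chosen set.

T1, T7 cover every element at cost 12 + 8 = 20.
Any cover uses at least 2 sets; among all covering selections none totals below 20.

20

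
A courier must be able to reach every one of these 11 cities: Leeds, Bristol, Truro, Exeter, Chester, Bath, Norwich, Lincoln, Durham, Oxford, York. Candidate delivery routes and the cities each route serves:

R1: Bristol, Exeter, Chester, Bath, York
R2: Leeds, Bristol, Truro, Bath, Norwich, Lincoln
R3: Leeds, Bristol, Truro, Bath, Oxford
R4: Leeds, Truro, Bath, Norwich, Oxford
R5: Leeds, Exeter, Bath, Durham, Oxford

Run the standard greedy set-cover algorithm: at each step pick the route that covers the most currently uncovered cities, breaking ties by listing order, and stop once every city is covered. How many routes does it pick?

Pick 1: R2 covers 6 new cities (Leeds, Bristol, Truro, Bath, Norwich, Lincoln).
Pick 2: R1 covers 3 new cities (Exeter, Chester, York).
Pick 3: R5 covers 2 new cities (Durham, Oxford).
Greedy uses 3 routes.

3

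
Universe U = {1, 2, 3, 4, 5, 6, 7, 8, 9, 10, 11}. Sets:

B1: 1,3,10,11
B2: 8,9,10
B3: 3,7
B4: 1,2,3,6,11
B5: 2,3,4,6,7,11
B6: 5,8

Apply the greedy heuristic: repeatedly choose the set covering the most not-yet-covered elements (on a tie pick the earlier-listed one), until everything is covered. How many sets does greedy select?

4

Pick 1: B5 covers 6 new elements (2, 3, 4, 6, 7, 11).
Pick 2: B2 covers 3 new elements (8, 9, 10).
Pick 3: B1 covers 1 new elements (1).
Pick 4: B6 covers 1 new elements (5).
Greedy uses 4 sets.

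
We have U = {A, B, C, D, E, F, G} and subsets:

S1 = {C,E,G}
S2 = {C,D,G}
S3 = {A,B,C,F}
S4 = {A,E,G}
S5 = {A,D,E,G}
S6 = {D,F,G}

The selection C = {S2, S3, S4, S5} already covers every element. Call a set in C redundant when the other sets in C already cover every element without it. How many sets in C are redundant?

Drop S2: the rest still cover every element — redundant.
Drop S3: B, F uncovered — not redundant.
Drop S4: the rest still cover every element — redundant.
Drop S5: the rest still cover every element — redundant.
3 redundant: S2, S4, S5.

3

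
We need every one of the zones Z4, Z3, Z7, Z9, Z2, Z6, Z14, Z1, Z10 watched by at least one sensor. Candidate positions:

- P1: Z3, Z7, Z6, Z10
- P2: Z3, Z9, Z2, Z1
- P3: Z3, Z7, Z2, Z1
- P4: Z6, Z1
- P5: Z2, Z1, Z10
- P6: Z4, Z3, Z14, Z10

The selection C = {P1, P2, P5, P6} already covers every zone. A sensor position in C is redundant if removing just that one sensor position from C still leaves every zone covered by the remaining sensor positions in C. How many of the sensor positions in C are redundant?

1

Drop P1: Z7, Z6 uncovered — not redundant.
Drop P2: Z9 uncovered — not redundant.
Drop P5: the rest still cover every zone — redundant.
Drop P6: Z4, Z14 uncovered — not redundant.
1 redundant: P5.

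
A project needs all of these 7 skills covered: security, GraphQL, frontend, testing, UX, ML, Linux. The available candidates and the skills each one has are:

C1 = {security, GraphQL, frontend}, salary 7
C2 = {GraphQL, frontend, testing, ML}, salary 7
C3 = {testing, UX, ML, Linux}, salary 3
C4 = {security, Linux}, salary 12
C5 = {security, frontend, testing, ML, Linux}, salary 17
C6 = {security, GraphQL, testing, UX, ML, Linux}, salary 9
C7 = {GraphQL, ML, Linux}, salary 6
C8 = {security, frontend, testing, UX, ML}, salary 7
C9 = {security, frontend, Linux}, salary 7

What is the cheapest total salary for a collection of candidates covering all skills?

C1, C3 cover every skill at salary 7 + 3 = 10.
Any cover uses at least 2 candidates; among all covering selections none totals below 10.

10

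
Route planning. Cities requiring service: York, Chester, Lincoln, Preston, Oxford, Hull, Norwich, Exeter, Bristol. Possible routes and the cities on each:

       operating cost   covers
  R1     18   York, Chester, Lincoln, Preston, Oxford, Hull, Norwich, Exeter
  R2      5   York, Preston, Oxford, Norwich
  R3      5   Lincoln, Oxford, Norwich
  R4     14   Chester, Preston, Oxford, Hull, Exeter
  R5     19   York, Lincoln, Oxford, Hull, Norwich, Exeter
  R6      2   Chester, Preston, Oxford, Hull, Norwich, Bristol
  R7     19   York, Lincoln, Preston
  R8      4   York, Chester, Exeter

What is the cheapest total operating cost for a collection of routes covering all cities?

11

R3, R6, R8 cover every city at operating cost 5 + 2 + 4 = 11.
Any cover uses at least 2 routes; among all covering selections none totals below 11.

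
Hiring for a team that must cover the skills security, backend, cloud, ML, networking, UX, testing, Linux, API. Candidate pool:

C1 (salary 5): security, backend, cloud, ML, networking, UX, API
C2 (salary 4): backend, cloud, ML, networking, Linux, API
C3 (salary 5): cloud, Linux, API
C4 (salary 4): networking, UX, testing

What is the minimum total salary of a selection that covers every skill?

13

C1, C2, C4 cover every skill at salary 5 + 4 + 4 = 13.
Any cover uses at least 3 candidates; among all covering selections none totals below 13.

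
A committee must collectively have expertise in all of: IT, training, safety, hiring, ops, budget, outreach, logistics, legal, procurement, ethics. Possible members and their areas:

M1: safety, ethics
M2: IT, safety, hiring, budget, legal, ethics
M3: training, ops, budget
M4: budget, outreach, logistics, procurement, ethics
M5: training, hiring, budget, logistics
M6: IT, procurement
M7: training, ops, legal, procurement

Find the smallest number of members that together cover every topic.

3

M2, M3, M4 together cover {IT, training, safety, hiring, ops, budget, outreach, logistics, legal, procurement, ethics} — every topic.
No 2 of the 7 members cover everything (all 21 pairs fall short), so 3 is minimum.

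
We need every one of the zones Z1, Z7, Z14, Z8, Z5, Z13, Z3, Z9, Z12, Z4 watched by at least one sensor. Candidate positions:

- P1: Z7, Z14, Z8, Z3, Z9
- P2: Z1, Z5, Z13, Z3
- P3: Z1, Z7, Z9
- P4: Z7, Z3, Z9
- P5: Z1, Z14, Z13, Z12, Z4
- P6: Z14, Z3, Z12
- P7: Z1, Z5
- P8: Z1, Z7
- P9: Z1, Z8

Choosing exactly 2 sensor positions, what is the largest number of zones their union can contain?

9

Choosing P1, P5 covers {Z1, Z7, Z14, Z8, Z13, Z3, Z9, Z12, Z4} — 9 zones.
No choice of 2 sensor positions does better; here Z5 is left uncovered.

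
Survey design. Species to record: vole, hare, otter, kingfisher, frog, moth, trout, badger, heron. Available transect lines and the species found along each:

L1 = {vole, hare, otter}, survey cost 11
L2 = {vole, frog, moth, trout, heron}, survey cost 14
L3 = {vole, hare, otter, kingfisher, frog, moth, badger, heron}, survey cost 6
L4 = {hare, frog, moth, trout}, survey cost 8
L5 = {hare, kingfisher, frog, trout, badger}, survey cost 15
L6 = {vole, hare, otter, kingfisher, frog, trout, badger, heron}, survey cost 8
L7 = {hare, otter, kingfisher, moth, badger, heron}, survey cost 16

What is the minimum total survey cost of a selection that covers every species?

L3, L4 cover every species at survey cost 6 + 8 = 14.
Any cover uses at least 2 transects; among all covering selections none totals below 14.

14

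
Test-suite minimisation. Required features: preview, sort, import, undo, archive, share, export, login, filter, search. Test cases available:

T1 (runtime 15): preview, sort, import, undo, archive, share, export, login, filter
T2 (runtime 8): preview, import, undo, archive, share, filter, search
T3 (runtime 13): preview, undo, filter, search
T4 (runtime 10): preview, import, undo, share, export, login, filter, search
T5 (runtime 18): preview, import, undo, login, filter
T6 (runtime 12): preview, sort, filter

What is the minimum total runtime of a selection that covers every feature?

23

T1, T2 cover every feature at runtime 15 + 8 = 23.
Any cover uses at least 2 test cases; among all covering selections none totals below 23.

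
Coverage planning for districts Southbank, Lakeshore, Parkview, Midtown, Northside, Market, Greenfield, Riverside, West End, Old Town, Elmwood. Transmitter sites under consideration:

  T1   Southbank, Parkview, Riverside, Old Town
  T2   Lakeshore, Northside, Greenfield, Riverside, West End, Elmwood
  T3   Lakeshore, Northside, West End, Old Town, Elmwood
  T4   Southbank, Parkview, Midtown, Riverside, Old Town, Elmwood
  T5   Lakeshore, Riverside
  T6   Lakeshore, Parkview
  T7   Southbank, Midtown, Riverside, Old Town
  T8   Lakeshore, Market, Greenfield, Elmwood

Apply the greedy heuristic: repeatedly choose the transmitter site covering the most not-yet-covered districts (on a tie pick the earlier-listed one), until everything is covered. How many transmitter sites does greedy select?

Pick 1: T2 covers 6 new districts (Lakeshore, Northside, Greenfield, Riverside, West End, Elmwood).
Pick 2: T4 covers 4 new districts (Southbank, Parkview, Midtown, Old Town).
Pick 3: T8 covers 1 new districts (Market).
Greedy uses 3 transmitter sites.

3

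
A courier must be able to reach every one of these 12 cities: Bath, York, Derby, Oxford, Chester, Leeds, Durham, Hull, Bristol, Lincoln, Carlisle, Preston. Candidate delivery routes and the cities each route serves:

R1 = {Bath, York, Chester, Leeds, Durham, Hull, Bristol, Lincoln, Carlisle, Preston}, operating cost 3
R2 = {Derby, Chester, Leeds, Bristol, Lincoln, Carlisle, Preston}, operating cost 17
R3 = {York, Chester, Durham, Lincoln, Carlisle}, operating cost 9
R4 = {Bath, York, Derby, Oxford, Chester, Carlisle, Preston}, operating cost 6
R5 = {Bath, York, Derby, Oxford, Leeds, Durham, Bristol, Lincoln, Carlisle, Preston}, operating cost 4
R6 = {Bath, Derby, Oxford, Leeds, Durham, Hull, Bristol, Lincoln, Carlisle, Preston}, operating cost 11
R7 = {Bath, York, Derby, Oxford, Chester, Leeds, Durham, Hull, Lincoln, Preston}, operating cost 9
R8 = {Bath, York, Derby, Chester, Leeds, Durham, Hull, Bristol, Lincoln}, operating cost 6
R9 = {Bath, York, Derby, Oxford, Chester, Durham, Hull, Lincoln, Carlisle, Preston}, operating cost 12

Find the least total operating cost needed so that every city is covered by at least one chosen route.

7

R1, R5 cover every city at operating cost 3 + 4 = 7.
Any cover uses at least 2 routes; among all covering selections none totals below 7.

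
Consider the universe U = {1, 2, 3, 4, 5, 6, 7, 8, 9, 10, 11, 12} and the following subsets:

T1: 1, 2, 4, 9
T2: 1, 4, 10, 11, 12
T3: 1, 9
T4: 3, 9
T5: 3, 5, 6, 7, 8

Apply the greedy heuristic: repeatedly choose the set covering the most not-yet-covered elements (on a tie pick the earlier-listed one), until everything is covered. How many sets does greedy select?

3

Pick 1: T2 covers 5 new elements (1, 4, 10, 11, 12).
Pick 2: T5 covers 5 new elements (3, 5, 6, 7, 8).
Pick 3: T1 covers 2 new elements (2, 9).
Greedy uses 3 sets.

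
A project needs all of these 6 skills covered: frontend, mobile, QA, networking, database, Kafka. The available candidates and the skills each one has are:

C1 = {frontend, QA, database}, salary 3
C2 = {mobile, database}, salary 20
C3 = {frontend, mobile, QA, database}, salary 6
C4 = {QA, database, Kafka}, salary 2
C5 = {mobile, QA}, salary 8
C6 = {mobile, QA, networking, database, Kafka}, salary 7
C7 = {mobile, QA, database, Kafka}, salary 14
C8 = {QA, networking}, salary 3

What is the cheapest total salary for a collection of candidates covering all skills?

C1, C6 cover every skill at salary 3 + 7 = 10.
Any cover uses at least 2 candidates; among all covering selections none totals below 10.
Greedy by coverage-per-salary would pick C4, C1, C8, C3 for 14 — worse than the optimum 10.

10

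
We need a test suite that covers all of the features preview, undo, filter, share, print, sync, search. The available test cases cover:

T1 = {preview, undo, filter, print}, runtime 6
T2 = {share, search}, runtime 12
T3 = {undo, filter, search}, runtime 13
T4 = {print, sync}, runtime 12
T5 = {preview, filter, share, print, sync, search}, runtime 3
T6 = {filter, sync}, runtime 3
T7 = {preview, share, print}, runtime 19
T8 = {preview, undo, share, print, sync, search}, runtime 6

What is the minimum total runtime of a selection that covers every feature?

9

T1, T5 cover every feature at runtime 6 + 3 = 9.
Any cover uses at least 2 test cases; among all covering selections none totals below 9.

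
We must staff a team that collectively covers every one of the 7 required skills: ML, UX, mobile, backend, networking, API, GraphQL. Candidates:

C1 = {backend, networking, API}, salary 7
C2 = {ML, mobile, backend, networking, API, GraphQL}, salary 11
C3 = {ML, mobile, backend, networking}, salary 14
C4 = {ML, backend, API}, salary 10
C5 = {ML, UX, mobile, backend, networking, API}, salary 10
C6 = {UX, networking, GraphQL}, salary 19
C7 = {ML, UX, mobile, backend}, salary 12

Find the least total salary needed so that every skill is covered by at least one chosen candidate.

21

C2, C5 cover every skill at salary 11 + 10 = 21.
Any cover uses at least 2 candidates; among all covering selections none totals below 21.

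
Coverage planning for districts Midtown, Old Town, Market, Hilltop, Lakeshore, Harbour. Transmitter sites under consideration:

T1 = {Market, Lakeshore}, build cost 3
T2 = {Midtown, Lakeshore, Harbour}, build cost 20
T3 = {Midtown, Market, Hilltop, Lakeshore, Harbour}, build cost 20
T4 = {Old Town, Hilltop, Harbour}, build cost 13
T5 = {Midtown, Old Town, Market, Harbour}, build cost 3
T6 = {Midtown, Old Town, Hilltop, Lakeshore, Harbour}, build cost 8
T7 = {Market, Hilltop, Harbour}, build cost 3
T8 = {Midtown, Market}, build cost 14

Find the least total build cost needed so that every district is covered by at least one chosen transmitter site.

9

T1, T5, T7 cover every district at build cost 3 + 3 + 3 = 9.
Any cover uses at least 2 transmitter sites; among all covering selections none totals below 9.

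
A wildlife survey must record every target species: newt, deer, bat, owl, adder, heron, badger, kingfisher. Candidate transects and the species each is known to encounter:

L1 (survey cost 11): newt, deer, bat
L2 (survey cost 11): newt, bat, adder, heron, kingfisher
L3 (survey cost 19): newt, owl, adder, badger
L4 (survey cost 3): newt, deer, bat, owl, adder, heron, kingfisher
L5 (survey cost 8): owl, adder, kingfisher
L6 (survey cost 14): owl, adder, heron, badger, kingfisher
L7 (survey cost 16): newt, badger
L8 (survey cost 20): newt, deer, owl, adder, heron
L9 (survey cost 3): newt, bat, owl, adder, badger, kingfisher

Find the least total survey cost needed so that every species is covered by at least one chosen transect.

L4, L9 cover every species at survey cost 3 + 3 = 6.
Any cover uses at least 2 transects; among all covering selections none totals below 6.

6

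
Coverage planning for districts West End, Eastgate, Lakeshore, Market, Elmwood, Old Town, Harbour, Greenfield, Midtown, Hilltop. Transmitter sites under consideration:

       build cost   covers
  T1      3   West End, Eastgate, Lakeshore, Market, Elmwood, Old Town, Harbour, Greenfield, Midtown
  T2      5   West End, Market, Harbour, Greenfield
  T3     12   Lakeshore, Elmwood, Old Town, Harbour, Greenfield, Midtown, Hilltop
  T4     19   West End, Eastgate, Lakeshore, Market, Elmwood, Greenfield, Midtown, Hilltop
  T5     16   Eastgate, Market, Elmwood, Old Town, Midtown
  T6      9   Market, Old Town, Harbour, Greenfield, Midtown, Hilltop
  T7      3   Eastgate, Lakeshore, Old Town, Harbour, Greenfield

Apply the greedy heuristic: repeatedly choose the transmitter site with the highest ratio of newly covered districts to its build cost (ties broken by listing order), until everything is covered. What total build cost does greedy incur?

Pick 1: T1 adds 9 new (West End, Eastgate, Lakeshore, Market, Elmwood, Old Town, Harbour, Greenfield, Midtown) at build cost 3 (ratio 9/3).
Pick 2: T6 adds 1 new (Hilltop) at build cost 9 (ratio 1/9).
Greedy total build cost: 3 + 9 = 12.

12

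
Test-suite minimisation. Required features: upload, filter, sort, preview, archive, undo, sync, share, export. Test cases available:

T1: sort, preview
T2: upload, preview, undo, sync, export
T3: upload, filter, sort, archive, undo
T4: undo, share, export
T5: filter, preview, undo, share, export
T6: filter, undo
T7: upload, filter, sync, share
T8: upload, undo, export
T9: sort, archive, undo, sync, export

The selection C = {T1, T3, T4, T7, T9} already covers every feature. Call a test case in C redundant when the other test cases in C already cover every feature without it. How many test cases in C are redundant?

Drop T1: preview uncovered — not redundant.
Drop T3: the rest still cover every feature — redundant.
Drop T4: the rest still cover every feature — redundant.
Drop T7: the rest still cover every feature — redundant.
Drop T9: the rest still cover every feature — redundant.
4 redundant: T3, T4, T7, T9.

4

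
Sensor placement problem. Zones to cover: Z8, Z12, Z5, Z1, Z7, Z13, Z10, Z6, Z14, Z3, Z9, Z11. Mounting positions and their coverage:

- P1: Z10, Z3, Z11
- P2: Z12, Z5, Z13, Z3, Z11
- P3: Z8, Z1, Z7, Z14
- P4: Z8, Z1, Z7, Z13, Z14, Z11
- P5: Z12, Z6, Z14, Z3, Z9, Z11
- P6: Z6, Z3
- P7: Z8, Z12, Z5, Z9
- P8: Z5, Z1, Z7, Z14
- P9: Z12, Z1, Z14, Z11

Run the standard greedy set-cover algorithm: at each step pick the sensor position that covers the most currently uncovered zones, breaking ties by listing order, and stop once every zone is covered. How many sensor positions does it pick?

4

Pick 1: P4 covers 6 new zones (Z8, Z1, Z7, Z13, Z14, Z11).
Pick 2: P5 covers 4 new zones (Z12, Z6, Z3, Z9).
Pick 3: P1 covers 1 new zones (Z10).
Pick 4: P2 covers 1 new zones (Z5).
Greedy uses 4 sensor positions.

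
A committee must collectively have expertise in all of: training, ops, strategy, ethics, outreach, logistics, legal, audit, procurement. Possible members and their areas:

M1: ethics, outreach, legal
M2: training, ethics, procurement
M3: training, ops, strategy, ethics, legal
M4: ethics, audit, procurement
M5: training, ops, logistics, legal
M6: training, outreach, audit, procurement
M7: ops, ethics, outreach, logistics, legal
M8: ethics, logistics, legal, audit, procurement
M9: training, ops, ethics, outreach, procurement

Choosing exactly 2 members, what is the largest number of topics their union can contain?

Choosing M3, M6 covers {training, ops, strategy, ethics, outreach, legal, audit, procurement} — 8 topics.
No choice of 2 members does better; here logistics is left uncovered.

8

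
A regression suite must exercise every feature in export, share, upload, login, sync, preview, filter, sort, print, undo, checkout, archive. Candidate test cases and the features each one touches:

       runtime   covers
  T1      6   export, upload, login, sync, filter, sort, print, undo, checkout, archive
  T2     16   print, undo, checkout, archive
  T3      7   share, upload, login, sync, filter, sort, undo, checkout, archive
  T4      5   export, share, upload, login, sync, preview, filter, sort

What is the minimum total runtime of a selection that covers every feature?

T1, T4 cover every feature at runtime 6 + 5 = 11.
Any cover uses at least 2 test cases; among all covering selections none totals below 11.

11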